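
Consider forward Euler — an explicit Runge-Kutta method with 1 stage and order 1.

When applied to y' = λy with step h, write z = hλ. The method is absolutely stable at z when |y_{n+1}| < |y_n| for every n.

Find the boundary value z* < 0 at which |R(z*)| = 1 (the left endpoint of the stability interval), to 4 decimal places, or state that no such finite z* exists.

left endpoint -2.0000.

With y'=λy (z=hλ):
  order 1, 1-stage ⇒ R(z)=1+z
  (e.g. R(-1.09)=-0.09000, |R|=0.09000)

Solve |R(x)|<1 on ℝ⁻.
x=-1.09: |R|=0.0900
|R(-2.13)|=1.1300 |R(-1.65)|=0.6500 |R(-0.68)|=0.3200
Bisect:
  x_lo=-2.8669 |R|=1.8669  x_hi=-0.2712 |R|=0.7288
  mid=-1.56901 |R|=0.56901 →hi
  mid=-2.21794 |R|=1.21794 →lo
  mid=-1.89348 |R|=0.89348 →hi
  mid=-2.05571 |R|=1.05571 →lo
  mid=-1.97459 |R|=0.97459 →hi
  mid=-2.01515 |R|=1.01515 →lo
  mid=-1.99487 |R|=0.99487 →hi
  mid=-2.00501 |R|=1.00501 →lo
  mid=-1.99994 |R|=0.99994 →hi
  ...
  [-2.00010,-1.99994] ⇒ x*=-2.0000
Stable set (-2.0000, 0).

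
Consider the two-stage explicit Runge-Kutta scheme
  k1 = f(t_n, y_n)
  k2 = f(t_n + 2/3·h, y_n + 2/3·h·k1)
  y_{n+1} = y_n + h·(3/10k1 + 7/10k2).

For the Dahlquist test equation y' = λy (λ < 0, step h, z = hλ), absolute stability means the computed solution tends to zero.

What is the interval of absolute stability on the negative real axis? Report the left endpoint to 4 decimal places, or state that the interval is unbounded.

On y'=λy, z=hλ:
  k1=λy_n ⇒ h·k1=z·y_n;  k2=λ(1+2/3z)y_n ⇒ h·k2=z(1+2/3z)y_n
  y_{n+1}/y_n = 1 + 3/10z + 7/10z(1+2/3z) = 1 + z + 7/15z²
  so R(z) = 1 + z + 7/15z².

Solve |R(x)|<1 on ℝ⁻.
x=-1.26: |R|=0.4809
R=1: x+7/15x²=0 ⇒ x=−15/7=-2.1429; min R=1−1/(4·7/15)=0.4643>−1
Confirm numerically:
  x=-1.310: |R|=0.49085 <1
  x=-1.226: |R|=0.47544 <1
  x=-1.154: |R|=0.46747 <1
  x=-2.504: |R|=1.42201 >1
  x=-2.453: |R|=1.35503 >1
  x=-2.397: |R|=1.28428 >1
So |R|<1 on (-2.1429, 0).

(-2.1429, 0).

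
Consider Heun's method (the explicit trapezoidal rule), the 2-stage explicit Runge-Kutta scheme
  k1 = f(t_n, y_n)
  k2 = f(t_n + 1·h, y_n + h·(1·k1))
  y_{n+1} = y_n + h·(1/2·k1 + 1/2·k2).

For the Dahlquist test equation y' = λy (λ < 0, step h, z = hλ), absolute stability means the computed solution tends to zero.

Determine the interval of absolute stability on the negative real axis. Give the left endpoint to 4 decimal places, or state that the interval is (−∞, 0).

z∈(-2.0000,0).

Set f=λy, z=hλ:
  order 2, 2-stage ⇒ R(z)=1+z+z^2/2
  (e.g. R(-1.27)=0.53645, |R|=0.53645)

Boundary: |R(x)|=1, x<0.
x=-1.27: |R|=0.5364
|R(-2.06)|=1.0618 |R(-1.47)|=0.6104 |R(-1.4)|=0.5800
Bisect:
  x_lo=-2.4865 |R|=1.6048  x_hi=-0.2196 |R|=0.8045
  mid=-1.35302 |R|=0.56231 →hi
  mid=-1.91975 |R|=0.92297 →hi
  mid=-2.20311 |R|=1.22374 →lo
  mid=-2.06143 |R|=1.06332 →lo
  mid=-1.99059 |R|=0.99064 →hi
  mid=-2.02601 |R|=1.02635 →lo
  mid=-2.00830 |R|=1.00834 →lo
  ...
  [-2.00014,-2.00000] ⇒ x*=-2.0000
Interval (-2.0000, 0).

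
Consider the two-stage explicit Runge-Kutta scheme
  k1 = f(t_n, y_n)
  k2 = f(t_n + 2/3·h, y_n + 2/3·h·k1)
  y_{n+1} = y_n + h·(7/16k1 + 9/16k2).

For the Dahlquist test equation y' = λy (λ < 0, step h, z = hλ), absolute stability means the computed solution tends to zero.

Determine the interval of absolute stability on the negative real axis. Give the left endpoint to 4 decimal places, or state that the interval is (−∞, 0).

z∈(-2.6667,0).

Test eqn y'=λy, z=hλ:
  k1=λy_n ⇒ h·k1=z·y_n;  k2=λ(1+2/3z)y_n ⇒ h·k2=z(1+2/3z)y_n
  y_{n+1}/y_n = 1 + 7/16z + 9/16z(1+2/3z) = 1 + z + 3/8z²
  R(z) = 1 + z + 3/8z².

Boundary: |R(x)|=1, x<0.
x=-1.59: |R|=0.3580
R=1: x+3/8x²=0 ⇒ x=−8/3=-2.6667; min R=1−1/(4·3/8)=0.3333>−1
Confirm numerically:
  x=-2.011: |R|=0.50555 <1
  x=-1.746: |R|=0.39719 <1
  x=-1.685: |R|=0.37971 <1
  x=-1.294: |R|=0.33391 <1
  x=-3.125: |R|=1.53711 >1
  x=-3.121: |R|=1.53174 >1
  x=-2.692: |R|=1.02557 >1
Stable set (-2.6667, 0).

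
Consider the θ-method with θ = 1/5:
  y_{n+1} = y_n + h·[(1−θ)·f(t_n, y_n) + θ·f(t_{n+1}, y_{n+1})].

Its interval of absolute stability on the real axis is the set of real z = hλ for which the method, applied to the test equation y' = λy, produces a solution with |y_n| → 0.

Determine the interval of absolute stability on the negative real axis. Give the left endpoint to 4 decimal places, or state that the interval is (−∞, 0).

(-3.3333, 0).

On y'=λy, z=hλ:
  y_{n+1} = y_n + z·[4/5·y_n + 1/5·y_{n+1}] ⇒ (1 − 1/5z)y_{n+1} = (1 + 4/5z)y_n
  R(z) = (1 + 4/5z)/(1 − 1/5z).

Find x<0 with |R(x)|<1.
x=-1.39: |R|=0.0876
R=−1: 1+4/5x = −1+1/5x ⇒ -3/5x=2 ⇒ x=2/(-3/5)=-3.3333
Confirm numerically:
  x=-3.077: |R|=0.90479 <1
  x=-2.526: |R|=0.67818 <1
  x=-1.463: |R|=0.13183 <1
  x=-3.799: |R|=1.15877 >1
  x=-3.573: |R|=1.08387 >1
Stable set (-3.3333, 0).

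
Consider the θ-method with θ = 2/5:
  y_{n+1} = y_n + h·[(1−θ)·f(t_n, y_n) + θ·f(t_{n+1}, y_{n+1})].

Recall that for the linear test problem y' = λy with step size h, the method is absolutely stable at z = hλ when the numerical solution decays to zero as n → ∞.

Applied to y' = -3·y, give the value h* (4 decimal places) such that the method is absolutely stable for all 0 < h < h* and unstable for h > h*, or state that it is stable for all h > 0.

With y'=λy (z=hλ):
  y_{n+1} = y_n + z·[3/5·y_n + 2/5·y_{n+1}] ⇒ (1 − 2/5z)y_{n+1} = (1 + 3/5z)y_n
  R(z) = (1 + 3/5z)/(1 − 2/5z).

Solve |R(x)|<1 on ℝ⁻.
x=-1.64: |R|=0.0097
R=−1: 1+3/5x = −1+2/5x ⇒ -1/5x=2 ⇒ x=2/(-1/5)=-10.0000
Confirm numerically:
  x=-6.843: |R|=0.83105 <1
  x=-6.064: |R|=0.77020 <1
  x=-5.777: |R|=0.74490 <1
  x=-4.424: |R|=0.59734 <1
  x=-10.170: |R|=1.00671 >1
  x=-10.026: |R|=1.00104 >1
So |R|<1 on (-10.0000, 0).

(-10.0000,0); λ=-3 ⇒ h* = (10)/3 = 3.3333.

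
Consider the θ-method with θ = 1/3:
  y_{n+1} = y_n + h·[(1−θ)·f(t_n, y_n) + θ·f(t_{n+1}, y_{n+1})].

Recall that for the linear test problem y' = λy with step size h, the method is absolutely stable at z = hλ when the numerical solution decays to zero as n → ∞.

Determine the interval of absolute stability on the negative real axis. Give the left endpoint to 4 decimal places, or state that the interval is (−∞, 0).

(-6.0000, 0).

On y'=λy, z=hλ:
  y_{n+1} = y_n + z·[2/3·y_n + 1/3·y_{n+1}] ⇒ (1 − 1/3z)y_{n+1} = (1 + 2/3z)y_n
  so R(z) = (1 + 2/3z)/(1 − 1/3z).

Need |R(x)|<1, x<0.
x=-0.91: |R|=0.3018
R=−1: 1+2/3x = −1+1/3x ⇒ -1/3x=2 ⇒ x=2/(-1/3)=-6.0000
Confirm numerically:
  x=-5.105: |R|=0.88957 <1
  x=-3.851: |R|=0.68632 <1
  x=-2.443: |R|=0.34650 <1
  x=-6.271: |R|=1.02923 >1
  x=-6.076: |R|=1.00837 >1
So |R|<1 on (-6.0000, 0).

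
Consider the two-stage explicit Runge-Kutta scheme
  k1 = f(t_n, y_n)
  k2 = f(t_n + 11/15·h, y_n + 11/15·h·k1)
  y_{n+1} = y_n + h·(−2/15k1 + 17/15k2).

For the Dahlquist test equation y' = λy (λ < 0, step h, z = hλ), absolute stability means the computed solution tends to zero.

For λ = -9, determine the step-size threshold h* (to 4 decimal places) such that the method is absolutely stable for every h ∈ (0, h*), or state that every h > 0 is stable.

(-1.2032,0); λ=-9 ⇒ h* = (225/187)/9 = 0.1337.

Set f=λy, z=hλ:
  k1=λy_n ⇒ h·k1=z·y_n;  k2=λ(1+11/15z)y_n ⇒ h·k2=z(1+11/15z)y_n
  y_{n+1}/y_n = 1 − 2/15z + 17/15z(1+11/15z) = 1 + z + 187/225z²
  so R(z) = 1 + z + 187/225z².

Need |R(x)|<1, x<0.
x=-1.77: |R|=1.8338
R=1: x+187/225x²=0 ⇒ x=−225/187=-1.2032; min R=1−1/(4·187/225)=0.6992>−1
Confirm numerically:
  x=-1.181: |R|=0.97820 <1
  x=-0.979: |R|=0.81757 <1
  x=-0.846: |R|=0.74884 <1
  x=-1.495: |R|=1.36255 >1
  x=-1.322: |R|=1.13052 >1
  x=-1.282: |R|=1.08395 >1
Interval (-1.2032, 0).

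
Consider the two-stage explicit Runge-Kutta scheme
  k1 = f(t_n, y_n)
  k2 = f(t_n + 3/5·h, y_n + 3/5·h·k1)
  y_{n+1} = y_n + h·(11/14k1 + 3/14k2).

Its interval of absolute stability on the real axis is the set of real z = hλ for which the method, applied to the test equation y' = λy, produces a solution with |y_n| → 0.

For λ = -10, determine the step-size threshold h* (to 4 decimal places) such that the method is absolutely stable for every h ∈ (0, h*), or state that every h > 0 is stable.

Test eqn y'=λy, z=hλ:
  k1=λy_n ⇒ h·k1=z·y_n;  k2=λ(1+3/5z)y_n ⇒ h·k2=z(1+3/5z)y_n
  y_{n+1}/y_n = 1 + 11/14z + 3/14z(1+3/5z) = 1 + z + 9/70z²
  so R(z) = 1 + z + 9/70z².

Find x<0 with |R(x)|<1.
x=-1.69: |R|=0.3228
R=1: x+9/70x²=0 ⇒ x=−70/9=-7.7778; min R=1−1/(4·9/70)=-0.9444>−1
Confirm numerically:
  x=-6.953: |R|=0.26268 <1
  x=-6.345: |R|=0.16884 <1
  x=-5.471: |R|=0.62262 <1
  x=-8.317: |R|=1.57661 >1
  x=-7.946: |R|=1.17186 >1
  x=-7.881: |R|=1.10459 >1
So |R|<1 on (-7.7778, 0).

(-7.7778,0); λ=-10 ⇒ h* = (70/9)/10 = 0.7778.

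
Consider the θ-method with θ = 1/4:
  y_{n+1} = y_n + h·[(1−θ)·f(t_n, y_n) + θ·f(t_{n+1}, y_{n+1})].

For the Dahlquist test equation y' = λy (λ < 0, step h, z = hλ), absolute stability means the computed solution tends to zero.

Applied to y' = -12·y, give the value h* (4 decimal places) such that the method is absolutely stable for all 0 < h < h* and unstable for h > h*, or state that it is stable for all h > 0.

With y'=λy (z=hλ):
  y_{n+1} = y_n + z·[3/4·y_n + 1/4·y_{n+1}] ⇒ (1 − 1/4z)y_{n+1} = (1 + 3/4z)y_n
  so R(z) = (1 + 3/4z)/(1 − 1/4z).

Boundary: |R(x)|=1, x<0.
x=-1.56: |R|=0.1223
R=−1: 1+3/4x = −1+1/4x ⇒ -1/2x=2 ⇒ x=2/(-1/2)=-4.0000
Confirm numerically:
  x=-3.887: |R|=0.97135 <1
  x=-2.662: |R|=0.59832 <1
  x=-2.351: |R|=0.48071 <1
  x=-4.565: |R|=1.13193 >1
  x=-4.357: |R|=1.08544 >1
  x=-4.066: |R|=1.01636 >1
So |R|<1 on (-4.0000, 0).

(-4.0000,0); λ=-12 ⇒ h* = (4)/12 = 0.3333.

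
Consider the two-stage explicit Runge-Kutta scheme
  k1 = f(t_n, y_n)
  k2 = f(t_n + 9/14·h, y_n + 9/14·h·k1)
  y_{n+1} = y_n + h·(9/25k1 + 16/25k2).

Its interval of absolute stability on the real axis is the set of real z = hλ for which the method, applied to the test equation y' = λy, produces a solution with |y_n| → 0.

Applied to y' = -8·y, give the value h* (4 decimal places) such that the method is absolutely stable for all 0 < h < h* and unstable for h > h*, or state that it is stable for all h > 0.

Test eqn y'=λy, z=hλ:
  k1=λy_n ⇒ h·k1=z·y_n;  k2=λ(1+9/14z)y_n ⇒ h·k2=z(1+9/14z)y_n
  y_{n+1}/y_n = 1 + 9/25z + 16/25z(1+9/14z) = 1 + z + 72/175z²
  Hence R(z) = 1 + z + 72/175z².

Solve |R(x)|<1 on ℝ⁻.
x=-0.91: |R|=0.4307
R=1: x+72/175x²=0 ⇒ x=−175/72=-2.4306; min R=1−1/(4·72/175)=0.3924>−1
Confirm numerically:
  x=-2.387: |R|=0.95722 <1
  x=-2.346: |R|=0.91839 <1
  x=-1.376: |R|=0.40299 <1
  x=-1.062: |R|=0.40203 <1
  x=-2.582: |R|=1.16088 >1
  x=-2.569: |R|=1.14633 >1
  x=-2.474: |R|=1.04422 >1
So |R|<1 on (-2.4306, 0).

(-2.4306,0); λ=-8 ⇒ h* = (175/72)/8 = 0.3038.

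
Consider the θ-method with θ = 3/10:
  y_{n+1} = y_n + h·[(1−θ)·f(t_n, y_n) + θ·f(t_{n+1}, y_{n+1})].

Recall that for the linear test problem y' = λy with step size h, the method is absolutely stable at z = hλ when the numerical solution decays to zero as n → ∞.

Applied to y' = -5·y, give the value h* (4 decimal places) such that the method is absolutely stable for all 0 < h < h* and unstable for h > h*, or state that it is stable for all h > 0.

(-5.0000,0); λ=-5 ⇒ h* = (5)/5 = 1.0000.

With y'=λy (z=hλ):
  y_{n+1} = y_n + z·[7/10·y_n + 3/10·y_{n+1}] ⇒ (1 − 3/10z)y_{n+1} = (1 + 7/10z)y_n
  ⇒ R(z) = (1 + 7/10z)/(1 − 3/10z).

Boundary: |R(x)|=1, x<0.
x=-1.64: |R|=0.0992
R=−1: 1+7/10x = −1+3/10x ⇒ -2/5x=2 ⇒ x=2/(-2/5)=-5.0000
Confirm numerically:
  x=-4.673: |R|=0.94554 <1
  x=-3.445: |R|=0.69412 <1
  x=-2.997: |R|=0.57812 <1
  x=-2.316: |R|=0.36653 <1
  x=-5.556: |R|=1.08340 >1
  x=-5.443: |R|=1.06730 >1
Interval (-5.0000, 0).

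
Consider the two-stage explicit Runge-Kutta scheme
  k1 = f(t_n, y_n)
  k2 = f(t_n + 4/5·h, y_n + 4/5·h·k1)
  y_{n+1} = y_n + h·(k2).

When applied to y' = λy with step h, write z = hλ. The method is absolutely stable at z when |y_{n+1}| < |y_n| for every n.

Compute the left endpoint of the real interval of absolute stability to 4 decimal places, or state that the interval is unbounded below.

left endpoint -1.2500.

Test eqn y'=λy, z=hλ:
  k1=λy_n ⇒ h·k1=z·y_n;  k2=λ(1+4/5z)y_n ⇒ h·k2=z(1+4/5z)y_n
  y_{n+1}/y_n = 1 + z(1+4/5z) = 1 + z + 4/5z²
  so R(z) = 1 + z + 4/5z².

Boundary: |R(x)|=1, x<0.
x=-0.94: |R|=0.7669
R=1: x+4/5x²=0 ⇒ x=−5/4=-1.2500; min R=1−1/(4·4/5)=0.6875>−1
Confirm numerically:
  x=-1.005: |R|=0.80302 <1
  x=-0.978: |R|=0.78719 <1
  x=-0.819: |R|=0.71761 <1
  x=-1.809: |R|=1.80898 >1
  x=-1.751: |R|=1.70180 >1
  x=-1.622: |R|=1.48271 >1
So |R|<1 on (-1.2500, 0).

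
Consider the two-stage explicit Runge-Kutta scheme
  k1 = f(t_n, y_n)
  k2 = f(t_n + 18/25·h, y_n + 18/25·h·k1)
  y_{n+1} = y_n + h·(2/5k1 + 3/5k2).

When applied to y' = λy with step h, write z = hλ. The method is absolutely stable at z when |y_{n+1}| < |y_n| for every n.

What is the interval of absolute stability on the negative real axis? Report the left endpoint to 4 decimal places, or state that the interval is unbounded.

z∈(-2.3148,0).

Set f=λy, z=hλ:
  k1=λy_n ⇒ h·k1=z·y_n;  k2=λ(1+18/25z)y_n ⇒ h·k2=z(1+18/25z)y_n
  y_{n+1}/y_n = 1 + 2/5z + 3/5z(1+18/25z) = 1 + z + 54/125z²
  ⇒ R(z) = 1 + z + 54/125z².

Solve |R(x)|<1 on ℝ⁻.
x=-1.74: |R|=0.5679
R=1: x+54/125x²=0 ⇒ x=−125/54=-2.3148; min R=1−1/(4·54/125)=0.4213>−1
Confirm numerically:
  x=-2.056: |R|=0.77012 <1
  x=-1.897: |R|=0.65760 <1
  x=-1.137: |R|=0.42148 <1
  x=-2.452: |R|=1.14532 >1
  x=-2.414: |R|=1.10344 >1
  x=-2.357: |R|=1.04295 >1
Interval (-2.3148, 0).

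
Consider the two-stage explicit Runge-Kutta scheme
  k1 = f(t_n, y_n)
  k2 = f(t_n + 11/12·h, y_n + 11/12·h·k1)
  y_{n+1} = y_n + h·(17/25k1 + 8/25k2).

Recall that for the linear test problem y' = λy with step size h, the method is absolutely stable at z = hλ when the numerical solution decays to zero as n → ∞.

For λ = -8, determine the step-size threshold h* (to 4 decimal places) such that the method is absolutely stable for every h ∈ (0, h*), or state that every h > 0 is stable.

With y'=λy (z=hλ):
  k1=λy_n ⇒ h·k1=z·y_n;  k2=λ(1+11/12z)y_n ⇒ h·k2=z(1+11/12z)y_n
  y_{n+1}/y_n = 1 + 17/25z + 8/25z(1+11/12z) = 1 + z + 22/75z²
  ⇒ R(z) = 1 + z + 22/75z².

Find x<0 with |R(x)|<1.
x=-0.41: |R|=0.6393
R=1: x+22/75x²=0 ⇒ x=−75/22=-3.4091; min R=1−1/(4·22/75)=0.1477>−1
Confirm numerically:
  x=-2.264: |R|=0.23954 <1
  x=-2.130: |R|=0.20082 <1
  x=-1.525: |R|=0.15718 <1
  x=-3.983: |R|=1.67052 >1
  x=-3.618: |R|=1.22171 >1
So |R|<1 on (-3.4091, 0).

(-3.4091,0); λ=-8 ⇒ h* = (75/22)/8 = 0.4261.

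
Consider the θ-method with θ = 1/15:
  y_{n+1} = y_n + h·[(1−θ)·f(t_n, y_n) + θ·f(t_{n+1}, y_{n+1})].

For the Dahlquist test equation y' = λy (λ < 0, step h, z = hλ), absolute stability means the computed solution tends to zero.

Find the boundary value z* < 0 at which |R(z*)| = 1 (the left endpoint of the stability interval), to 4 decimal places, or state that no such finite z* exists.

left endpoint -2.3077.

Test eqn y'=λy, z=hλ:
  y_{n+1} = y_n + z·[14/15·y_n + 1/15·y_{n+1}] ⇒ (1 − 1/15z)y_{n+1} = (1 + 14/15z)y_n
  ⇒ R(z) = (1 + 14/15z)/(1 − 1/15z).

Solve |R(x)|<1 on ℝ⁻.
x=-1.72: |R|=0.5431
R=−1: 1+14/15x = −1+1/15x ⇒ -13/15x=2 ⇒ x=2/(-13/15)=-2.3077
Confirm numerically:
  x=-1.680: |R|=0.51079 <1
  x=-1.391: |R|=0.27295 <1
  x=-1.259: |R|=0.16151 <1
  x=-0.984: |R|=0.07658 <1
  x=-2.805: |R|=1.36310 >1
  x=-2.597: |R|=1.21373 >1
  x=-2.333: |R|=1.01898 >1
Stable set (-2.3077, 0).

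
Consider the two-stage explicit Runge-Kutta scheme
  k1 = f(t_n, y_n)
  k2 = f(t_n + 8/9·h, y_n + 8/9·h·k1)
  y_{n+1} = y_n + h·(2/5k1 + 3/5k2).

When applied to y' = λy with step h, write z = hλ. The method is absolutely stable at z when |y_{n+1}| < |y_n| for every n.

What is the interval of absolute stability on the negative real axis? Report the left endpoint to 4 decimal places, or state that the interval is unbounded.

On y'=λy, z=hλ:
  k1=λy_n ⇒ h·k1=z·y_n;  k2=λ(1+8/9z)y_n ⇒ h·k2=z(1+8/9z)y_n
  y_{n+1}/y_n = 1 + 2/5z + 3/5z(1+8/9z) = 1 + z + 8/15z²
  ⇒ R(z) = 1 + z + 8/15z².

Need |R(x)|<1, x<0.
x=-0.77: |R|=0.5462
R=1: x+8/15x²=0 ⇒ x=−15/8=-1.8750; min R=1−1/(4·8/15)=0.5312>−1
Confirm numerically:
  x=-1.715: |R|=0.85365 <1
  x=-1.673: |R|=0.81976 <1
  x=-1.462: |R|=0.67797 <1
  x=-0.980: |R|=0.53221 <1
  x=-2.298: |R|=1.51843 >1
  x=-2.102: |R|=1.25448 >1
So |R|<1 on (-1.8750, 0).

(-1.8750, 0).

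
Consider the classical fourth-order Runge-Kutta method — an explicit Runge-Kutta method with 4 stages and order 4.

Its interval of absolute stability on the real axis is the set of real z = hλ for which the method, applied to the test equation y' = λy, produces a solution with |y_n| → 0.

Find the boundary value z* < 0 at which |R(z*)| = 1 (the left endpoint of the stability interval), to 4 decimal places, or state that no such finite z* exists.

With y'=λy (z=hλ):
  order 4, 4-stage ⇒ R(z)=1+z+z^2/2+z^3/6+z^4/24
  (e.g. R(-0.74)=0.47876, |R|=0.47876)

Solve |R(x)|<1 on ℝ⁻.
x=-0.74: |R|=0.4788
|R(-2.5)|=0.6484 |R(-1.66)|=0.2718 |R(-1.2)|=0.3184
Bisect:
  x_lo=-3.1715 |R|=1.7564  x_hi=-0.1635 |R|=0.8491
  mid=-1.66751 |R|=0.27216 →hi
  mid=-2.41950 |R|=0.57475 →hi
  mid=-2.79549 |R|=1.01548 →lo
  mid=-2.60749 |R|=0.76339 →hi
  mid=-2.70149 |R|=0.88083 →hi
  mid=-2.74849 |R|=0.94591 →hi
  mid=-2.77199 |R|=0.98013 →hi
  mid=-2.78374 |R|=0.99766 →hi
  mid=-2.78961 |R|=1.00653 →lo
  mid=-2.78668 |R|=1.00209 →lo
  ...
  [-2.78539,-2.78521] ⇒ x*=-2.7853
Interval (-2.7853, 0).

left endpoint -2.7853.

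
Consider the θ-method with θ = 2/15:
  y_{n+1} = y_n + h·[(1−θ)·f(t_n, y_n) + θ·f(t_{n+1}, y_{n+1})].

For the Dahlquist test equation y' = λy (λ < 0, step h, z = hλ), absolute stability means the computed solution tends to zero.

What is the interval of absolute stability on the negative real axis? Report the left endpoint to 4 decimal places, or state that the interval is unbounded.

z∈(-2.7273,0).

With y'=λy (z=hλ):
  y_{n+1} = y_n + z·[13/15·y_n + 2/15·y_{n+1}] ⇒ (1 − 2/15z)y_{n+1} = (1 + 13/15z)y_n
  ⇒ R(z) = (1 + 13/15z)/(1 − 2/15z).

Solve |R(x)|<1 on ℝ⁻.
x=-1.26: |R|=0.0788
R=−1: 1+13/15x = −1+2/15x ⇒ -11/15x=2 ⇒ x=2/(-11/15)=-2.7273
Confirm numerically:
  x=-2.089: |R|=0.63390 <1
  x=-1.934: |R|=0.53752 <1
  x=-1.898: |R|=0.51468 <1
  x=-1.484: |R|=0.23887 <1
  x=-3.246: |R|=1.26549 >1
  x=-3.168: |R|=1.22722 >1
  x=-3.131: |R|=1.20887 >1
Stable set (-2.7273, 0).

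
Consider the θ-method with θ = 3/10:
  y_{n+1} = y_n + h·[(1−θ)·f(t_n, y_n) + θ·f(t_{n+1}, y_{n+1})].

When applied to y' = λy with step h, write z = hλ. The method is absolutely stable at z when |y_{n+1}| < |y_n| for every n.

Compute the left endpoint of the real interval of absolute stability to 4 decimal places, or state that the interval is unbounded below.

Test eqn y'=λy, z=hλ:
  y_{n+1} = y_n + z·[7/10·y_n + 3/10·y_{n+1}] ⇒ (1 − 3/10z)y_{n+1} = (1 + 7/10z)y_n
  so R(z) = (1 + 7/10z)/(1 − 3/10z).

Solve |R(x)|<1 on ℝ⁻.
x=-0.58: |R|=0.5060
R=−1: 1+7/10x = −1+3/10x ⇒ -2/5x=2 ⇒ x=2/(-2/5)=-5.0000
Confirm numerically:
  x=-4.536: |R|=0.92138 <1
  x=-4.071: |R|=0.83271 <1
  x=-4.014: |R|=0.82107 <1
  x=-2.177: |R|=0.31692 <1
  x=-5.593: |R|=1.08858 >1
  x=-5.232: |R|=1.03611 >1
  x=-5.147: |R|=1.02311 >1
Stable set (-5.0000, 0).

z* = -5.0000.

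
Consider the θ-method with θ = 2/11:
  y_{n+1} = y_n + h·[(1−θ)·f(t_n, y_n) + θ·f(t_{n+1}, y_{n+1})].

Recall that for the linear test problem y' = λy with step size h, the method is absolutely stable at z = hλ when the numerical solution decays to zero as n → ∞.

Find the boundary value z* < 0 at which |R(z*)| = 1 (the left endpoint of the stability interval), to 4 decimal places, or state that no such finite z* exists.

left endpoint -3.1429.

On y'=λy, z=hλ:
  y_{n+1} = y_n + z·[9/11·y_n + 2/11·y_{n+1}] ⇒ (1 − 2/11z)y_{n+1} = (1 + 9/11z)y_n
  R(z) = (1 + 9/11z)/(1 − 2/11z).

Solve |R(x)|<1 on ℝ⁻.
x=-1.66: |R|=0.2751
R=−1: 1+9/11x = −1+2/11x ⇒ -7/11x=2 ⇒ x=2/(-7/11)=-3.1429
Confirm numerically:
  x=-2.992: |R|=0.93782 <1
  x=-2.448: |R|=0.69401 <1
  x=-1.997: |R|=0.46505 <1
  x=-1.535: |R|=0.20007 <1
  x=-3.720: |R|=1.21909 >1
  x=-3.664: |R|=1.19904 >1
  x=-3.463: |R|=1.12501 >1
Interval (-3.1429, 0).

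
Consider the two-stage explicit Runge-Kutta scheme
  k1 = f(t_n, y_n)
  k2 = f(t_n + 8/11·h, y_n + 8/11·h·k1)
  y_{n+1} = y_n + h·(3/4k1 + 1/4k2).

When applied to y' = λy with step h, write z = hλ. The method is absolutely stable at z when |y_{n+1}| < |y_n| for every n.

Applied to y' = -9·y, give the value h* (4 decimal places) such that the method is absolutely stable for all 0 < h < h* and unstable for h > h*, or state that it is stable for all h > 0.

(-5.5000,0); λ=-9 ⇒ h* = (11/2)/9 = 0.6111.

On y'=λy, z=hλ:
  k1=λy_n ⇒ h·k1=z·y_n;  k2=λ(1+8/11z)y_n ⇒ h·k2=z(1+8/11z)y_n
  y_{n+1}/y_n = 1 + 3/4z + 1/4z(1+8/11z) = 1 + z + 2/11z²
  Hence R(z) = 1 + z + 2/11z².

Find x<0 with |R(x)|<1.
x=-0.91: |R|=0.2406
R=1: x+2/11x²=0 ⇒ x=−11/2=-5.5000; min R=1−1/(4·2/11)=-0.3750>−1
Confirm numerically:
  x=-5.156: |R|=0.67752 <1
  x=-4.768: |R|=0.36542 <1
  x=-3.716: |R|=0.20534 <1
  x=-2.350: |R|=0.34591 <1
  x=-5.899: |R|=1.42795 >1
  x=-5.575: |R|=1.07602 >1
  x=-5.567: |R|=1.06782 >1
Stable set (-5.5000, 0).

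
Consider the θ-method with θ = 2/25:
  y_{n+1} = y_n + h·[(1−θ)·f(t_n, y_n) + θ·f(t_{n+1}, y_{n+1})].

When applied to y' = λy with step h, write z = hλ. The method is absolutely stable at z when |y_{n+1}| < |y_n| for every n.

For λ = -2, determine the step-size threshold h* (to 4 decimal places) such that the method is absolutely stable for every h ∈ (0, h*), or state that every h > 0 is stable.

(-2.3810,0); λ=-2 ⇒ h* = (50/21)/2 = 1.1905.

Test eqn y'=λy, z=hλ:
  y_{n+1} = y_n + z·[23/25·y_n + 2/25·y_{n+1}] ⇒ (1 − 2/25z)y_{n+1} = (1 + 23/25z)y_n
  Hence R(z) = (1 + 23/25z)/(1 − 2/25z).

Boundary: |R(x)|=1, x<0.
x=-0.78: |R|=0.2658
R=−1: 1+23/25x = −1+2/25x ⇒ -21/25x=2 ⇒ x=2/(-21/25)=-2.3810
Confirm numerically:
  x=-2.350: |R|=0.97811 <1
  x=-2.197: |R|=0.86858 <1
  x=-1.046: |R|=0.03477 <1
  x=-2.818: |R|=1.29958 >1
  x=-2.536: |R|=1.10827 >1
So |R|<1 on (-2.3810, 0).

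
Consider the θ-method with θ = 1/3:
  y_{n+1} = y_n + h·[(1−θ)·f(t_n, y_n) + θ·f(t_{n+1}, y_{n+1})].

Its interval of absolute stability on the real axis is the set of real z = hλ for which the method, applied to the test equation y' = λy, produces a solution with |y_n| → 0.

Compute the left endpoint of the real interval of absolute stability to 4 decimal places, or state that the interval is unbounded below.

z* = -6.0000.

Set f=λy, z=hλ:
  y_{n+1} = y_n + z·[2/3·y_n + 1/3·y_{n+1}] ⇒ (1 − 1/3z)y_{n+1} = (1 + 2/3z)y_n
  R(z) = (1 + 2/3z)/(1 − 1/3z).

Find x<0 with |R(x)|<1.
x=-1.16: |R|=0.1635
R=−1: 1+2/3x = −1+1/3x ⇒ -1/3x=2 ⇒ x=2/(-1/3)=-6.0000
Confirm numerically:
  x=-5.293: |R|=0.91475 <1
  x=-3.351: |R|=0.58290 <1
  x=-3.006: |R|=0.50150 <1
  x=-2.696: |R|=0.41994 <1
  x=-6.571: |R|=1.05966 >1
  x=-6.321: |R|=1.03444 >1
Stable set (-6.0000, 0).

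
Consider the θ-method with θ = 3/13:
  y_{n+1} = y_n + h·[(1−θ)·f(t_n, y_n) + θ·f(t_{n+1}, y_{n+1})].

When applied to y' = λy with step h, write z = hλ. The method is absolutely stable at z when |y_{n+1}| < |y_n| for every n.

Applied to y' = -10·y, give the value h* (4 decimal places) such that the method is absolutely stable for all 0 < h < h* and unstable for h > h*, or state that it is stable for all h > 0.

With y'=λy (z=hλ):
  y_{n+1} = y_n + z·[10/13·y_n + 3/13·y_{n+1}] ⇒ (1 − 3/13z)y_{n+1} = (1 + 10/13z)y_n
  so R(z) = (1 + 10/13z)/(1 − 3/13z).

Need |R(x)|<1, x<0.
x=-0.31: |R|=0.7107
R=−1: 1+10/13x = −1+3/13x ⇒ -7/13x=2 ⇒ x=2/(-7/13)=-3.7143
Confirm numerically:
  x=-3.190: |R|=0.83739 <1
  x=-2.375: |R|=0.53416 <1
  x=-2.035: |R|=0.38472 <1
  x=-1.616: |R|=0.17705 <1
  x=-4.212: |R|=1.13590 >1
  x=-3.859: |R|=1.04122 >1
So |R|<1 on (-3.7143, 0).

(-3.7143,0); λ=-10 ⇒ h* = (26/7)/10 = 0.3714.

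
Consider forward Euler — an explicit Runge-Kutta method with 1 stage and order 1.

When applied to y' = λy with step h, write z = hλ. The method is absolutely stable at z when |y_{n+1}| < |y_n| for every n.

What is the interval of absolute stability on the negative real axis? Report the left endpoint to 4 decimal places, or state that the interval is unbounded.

z∈(-2.0000,0).

Test eqn y'=λy, z=hλ:
  order 1, 1-stage ⇒ R(z)=1+z
  (e.g. R(-0.82)=0.18000, |R|=0.18000)

Need |R(x)|<1, x<0.
x=-0.82: |R|=0.1800
|R(-2.1)|=1.1000 |R(-2.07)|=1.0700 |R(-1.86)|=0.8600
Bisect:
  x_lo=-2.3508 |R|=1.3508  x_hi=-0.3900 |R|=0.6100
  mid=-1.37039 |R|=0.37039 →hi
  mid=-1.86061 |R|=0.86061 →hi
  mid=-2.10571 |R|=1.10571 →lo
  mid=-1.98316 |R|=0.98316 →hi
  mid=-2.04444 |R|=1.04444 →lo
  mid=-2.01380 |R|=1.01380 →lo
  mid=-1.99848 |R|=0.99848 →hi
  mid=-2.00614 |R|=1.00614 →lo
  mid=-2.00231 |R|=1.00231 →lo
  ...
  [-2.00003,-1.99991] ⇒ x*=-2.0000
Stable set (-2.0000, 0).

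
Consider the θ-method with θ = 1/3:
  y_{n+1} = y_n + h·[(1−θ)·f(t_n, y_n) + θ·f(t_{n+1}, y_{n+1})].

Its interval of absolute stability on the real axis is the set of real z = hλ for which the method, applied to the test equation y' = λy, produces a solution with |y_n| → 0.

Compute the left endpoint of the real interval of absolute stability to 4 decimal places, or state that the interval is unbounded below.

left endpoint -6.0000.

With y'=λy (z=hλ):
  y_{n+1} = y_n + z·[2/3·y_n + 1/3·y_{n+1}] ⇒ (1 − 1/3z)y_{n+1} = (1 + 2/3z)y_n
  ⇒ R(z) = (1 + 2/3z)/(1 − 1/3z).

Find x<0 with |R(x)|<1.
x=-0.76: |R|=0.3936
R=−1: 1+2/3x = −1+1/3x ⇒ -1/3x=2 ⇒ x=2/(-1/3)=-6.0000
Confirm numerically:
  x=-4.871: |R|=0.85656 <1
  x=-4.098: |R|=0.73204 <1
  x=-3.553: |R|=0.62658 <1
  x=-6.391: |R|=1.04164 >1
  x=-6.202: |R|=1.02195 >1
Interval (-6.0000, 0).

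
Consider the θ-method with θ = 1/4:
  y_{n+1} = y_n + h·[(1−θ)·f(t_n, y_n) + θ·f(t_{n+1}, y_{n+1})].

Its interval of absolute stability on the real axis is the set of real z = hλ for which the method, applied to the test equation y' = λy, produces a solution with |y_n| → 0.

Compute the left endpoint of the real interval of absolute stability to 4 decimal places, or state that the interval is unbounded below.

left endpoint -4.0000.

With y'=λy (z=hλ):
  y_{n+1} = y_n + z·[3/4·y_n + 1/4·y_{n+1}] ⇒ (1 − 1/4z)y_{n+1} = (1 + 3/4z)y_n
  ⇒ R(z) = (1 + 3/4z)/(1 − 1/4z).

Need |R(x)|<1, x<0.
x=-1.49: |R|=0.0856
R=−1: 1+3/4x = −1+1/4x ⇒ -1/2x=2 ⇒ x=2/(-1/2)=-4.0000
Confirm numerically:
  x=-3.903: |R|=0.97545 <1
  x=-3.810: |R|=0.95134 <1
  x=-2.093: |R|=0.37404 <1
  x=-4.430: |R|=1.10202 >1
  x=-4.147: |R|=1.03609 >1
So |R|<1 on (-4.0000, 0).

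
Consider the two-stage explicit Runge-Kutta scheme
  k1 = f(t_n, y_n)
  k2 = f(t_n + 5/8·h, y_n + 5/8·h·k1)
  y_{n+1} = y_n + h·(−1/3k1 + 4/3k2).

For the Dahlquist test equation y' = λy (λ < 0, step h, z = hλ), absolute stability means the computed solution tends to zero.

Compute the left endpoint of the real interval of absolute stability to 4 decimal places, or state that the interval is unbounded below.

z* = -1.2000.

Set f=λy, z=hλ:
  k1=λy_n ⇒ h·k1=z·y_n;  k2=λ(1+5/8z)y_n ⇒ h·k2=z(1+5/8z)y_n
  y_{n+1}/y_n = 1 − 1/3z + 4/3z(1+5/8z) = 1 + z + 5/6z²
  Hence R(z) = 1 + z + 5/6z².

Boundary: |R(x)|=1, x<0.
x=-0.34: |R|=0.7563
R=1: x+5/6x²=0 ⇒ x=−6/5=-1.2000; min R=1−1/(4·5/6)=0.7000>−1
Confirm numerically:
  x=-1.151: |R|=0.95300 <1
  x=-0.942: |R|=0.79747 <1
  x=-0.870: |R|=0.76075 <1
  x=-0.620: |R|=0.70033 <1
  x=-1.733: |R|=1.76974 >1
  x=-1.307: |R|=1.11654 >1
Interval (-1.2000, 0).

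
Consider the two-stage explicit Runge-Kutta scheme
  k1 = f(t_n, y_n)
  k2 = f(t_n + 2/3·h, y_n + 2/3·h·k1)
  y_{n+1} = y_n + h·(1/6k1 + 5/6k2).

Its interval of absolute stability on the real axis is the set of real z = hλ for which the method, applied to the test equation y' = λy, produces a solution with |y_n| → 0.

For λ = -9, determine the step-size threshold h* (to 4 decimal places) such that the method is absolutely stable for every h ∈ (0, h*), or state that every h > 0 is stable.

With y'=λy (z=hλ):
  k1=λy_n ⇒ h·k1=z·y_n;  k2=λ(1+2/3z)y_n ⇒ h·k2=z(1+2/3z)y_n
  y_{n+1}/y_n = 1 + 1/6z + 5/6z(1+2/3z) = 1 + z + 5/9z²
  so R(z) = 1 + z + 5/9z².

Need |R(x)|<1, x<0.
x=-1.18: |R|=0.5936
R=1: x+5/9x²=0 ⇒ x=−9/5=-1.8000; min R=1−1/(4·5/9)=0.5500>−1
Confirm numerically:
  x=-1.704: |R|=0.90912 <1
  x=-1.498: |R|=0.74867 <1
  x=-1.176: |R|=0.59232 <1
  x=-2.390: |R|=1.78339 >1
  x=-2.131: |R|=1.39187 >1
  x=-2.082: |R|=1.32618 >1
Stable set (-1.8000, 0).

(-1.8000,0); λ=-9 ⇒ h* = (9/5)/9 = 0.2000.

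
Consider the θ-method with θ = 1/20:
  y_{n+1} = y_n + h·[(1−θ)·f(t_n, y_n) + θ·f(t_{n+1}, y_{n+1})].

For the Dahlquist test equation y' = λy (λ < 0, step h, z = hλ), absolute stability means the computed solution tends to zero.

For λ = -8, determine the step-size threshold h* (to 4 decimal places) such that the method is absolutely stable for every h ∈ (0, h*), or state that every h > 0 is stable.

(-2.2222,0); λ=-8 ⇒ h* = (20/9)/8 = 0.2778.

Test eqn y'=λy, z=hλ:
  y_{n+1} = y_n + z·[19/20·y_n + 1/20·y_{n+1}] ⇒ (1 − 1/20z)y_{n+1} = (1 + 19/20z)y_n
  Hence R(z) = (1 + 19/20z)/(1 − 1/20z).

Need |R(x)|<1, x<0.
x=-1.4: |R|=0.3084
R=−1: 1+19/20x = −1+1/20x ⇒ -9/10x=2 ⇒ x=2/(-9/10)=-2.2222
Confirm numerically:
  x=-2.178: |R|=0.96411 <1
  x=-1.661: |R|=0.53363 <1
  x=-1.427: |R|=0.33196 <1
  x=-1.293: |R|=0.21448 <1
  x=-2.638: |R|=1.33059 >1
  x=-2.372: |R|=1.12051 >1
  x=-2.257: |R|=1.02813 >1
Stable set (-2.2222, 0).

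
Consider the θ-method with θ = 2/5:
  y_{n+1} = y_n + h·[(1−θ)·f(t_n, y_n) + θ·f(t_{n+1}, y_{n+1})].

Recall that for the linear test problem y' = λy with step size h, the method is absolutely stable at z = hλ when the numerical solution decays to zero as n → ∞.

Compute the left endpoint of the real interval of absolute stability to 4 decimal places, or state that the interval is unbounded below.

Set f=λy, z=hλ:
  y_{n+1} = y_n + z·[3/5·y_n + 2/5·y_{n+1}] ⇒ (1 − 2/5z)y_{n+1} = (1 + 3/5z)y_n
  R(z) = (1 + 3/5z)/(1 − 2/5z).

Find x<0 with |R(x)|<1.
x=-0.88: |R|=0.3491
R=−1: 1+3/5x = −1+2/5x ⇒ -1/5x=2 ⇒ x=2/(-1/5)=-10.0000
Confirm numerically:
  x=-9.965: |R|=0.99860 <1
  x=-8.634: |R|=0.93866 <1
  x=-5.291: |R|=0.69779 <1
  x=-10.404: |R|=1.01565 >1
  x=-10.346: |R|=1.01347 >1
  x=-10.307: |R|=1.01199 >1
Interval (-10.0000, 0).

z* = -10.0000.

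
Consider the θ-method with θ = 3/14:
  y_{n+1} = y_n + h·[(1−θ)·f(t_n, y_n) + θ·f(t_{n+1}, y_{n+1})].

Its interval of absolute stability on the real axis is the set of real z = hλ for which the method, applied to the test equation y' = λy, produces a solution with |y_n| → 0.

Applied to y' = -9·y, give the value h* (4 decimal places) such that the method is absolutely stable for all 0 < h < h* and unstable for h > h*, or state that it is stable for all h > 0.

(-3.5000,0); λ=-9 ⇒ h* = (7/2)/9 = 0.3889.

On y'=λy, z=hλ:
  y_{n+1} = y_n + z·[11/14·y_n + 3/14·y_{n+1}] ⇒ (1 − 3/14z)y_{n+1} = (1 + 11/14z)y_n
  Hence R(z) = (1 + 11/14z)/(1 − 3/14z).

Find x<0 with |R(x)|<1.
x=-1.69: |R|=0.2407
R=−1: 1+11/14x = −1+3/14x ⇒ -4/7x=2 ⇒ x=2/(-4/7)=-3.5000
Confirm numerically:
  x=-2.630: |R|=0.68205 <1
  x=-2.098: |R|=0.44732 <1
  x=-1.446: |R|=0.10394 <1
  x=-4.099: |R|=1.18223 >1
  x=-3.982: |R|=1.14862 >1
So |R|<1 on (-3.5000, 0).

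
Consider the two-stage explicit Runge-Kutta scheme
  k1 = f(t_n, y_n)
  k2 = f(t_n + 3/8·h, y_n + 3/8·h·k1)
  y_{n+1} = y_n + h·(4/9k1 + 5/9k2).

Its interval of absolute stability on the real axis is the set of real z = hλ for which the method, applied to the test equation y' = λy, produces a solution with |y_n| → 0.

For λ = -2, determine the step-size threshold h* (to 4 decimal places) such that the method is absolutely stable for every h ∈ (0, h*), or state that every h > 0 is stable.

On y'=λy, z=hλ:
  k1=λy_n ⇒ h·k1=z·y_n;  k2=λ(1+3/8z)y_n ⇒ h·k2=z(1+3/8z)y_n
  y_{n+1}/y_n = 1 + 4/9z + 5/9z(1+3/8z) = 1 + z + 5/24z²
  Hence R(z) = 1 + z + 5/24z².

Boundary: |R(x)|=1, x<0.
x=-0.55: |R|=0.5130
R=1: x+5/24x²=0 ⇒ x=−24/5=-4.8000; min R=1−1/(4·5/24)=-0.2000>−1
Confirm numerically:
  x=-3.288: |R|=0.03572 <1
  x=-2.608: |R|=0.19099 <1
  x=-2.560: |R|=0.19467 <1
  x=-2.259: |R|=0.19586 <1
  x=-5.329: |R|=1.58730 >1
  x=-5.313: |R|=1.56783 >1
So |R|<1 on (-4.8000, 0).

(-4.8000,0); λ=-2 ⇒ h* = (24/5)/2 = 2.4000.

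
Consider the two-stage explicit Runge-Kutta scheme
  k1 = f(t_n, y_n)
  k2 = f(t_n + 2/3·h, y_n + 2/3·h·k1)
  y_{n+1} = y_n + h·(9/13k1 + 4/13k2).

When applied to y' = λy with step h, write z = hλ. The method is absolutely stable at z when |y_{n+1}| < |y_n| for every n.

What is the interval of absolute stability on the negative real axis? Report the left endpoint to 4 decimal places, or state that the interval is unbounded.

z∈(-4.8750,0).

With y'=λy (z=hλ):
  k1=λy_n ⇒ h·k1=z·y_n;  k2=λ(1+2/3z)y_n ⇒ h·k2=z(1+2/3z)y_n
  y_{n+1}/y_n = 1 + 9/13z + 4/13z(1+2/3z) = 1 + z + 8/39z²
  ⇒ R(z) = 1 + z + 8/39z².

Need |R(x)|<1, x<0.
x=-1.01: |R|=0.1993
R=1: x+8/39x²=0 ⇒ x=−39/8=-4.8750; min R=1−1/(4·8/39)=-0.2188>−1
Confirm numerically:
  x=-4.615: |R|=0.75387 <1
  x=-4.356: |R|=0.53625 <1
  x=-3.733: |R|=0.12552 <1
  x=-3.650: |R|=0.08282 <1
  x=-5.121: |R|=1.25841 >1
  x=-5.044: |R|=1.17486 >1
  x=-5.011: |R|=1.13979 >1
Interval (-4.8750, 0).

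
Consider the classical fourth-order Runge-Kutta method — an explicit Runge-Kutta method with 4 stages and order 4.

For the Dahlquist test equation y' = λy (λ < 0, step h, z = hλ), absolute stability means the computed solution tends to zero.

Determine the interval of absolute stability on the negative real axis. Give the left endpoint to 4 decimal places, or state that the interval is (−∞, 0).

With y'=λy (z=hλ):
  order 4, 4-stage ⇒ R(z)=1+z+z^2/2+z^3/6+z^4/24
  (e.g. R(-0.57)=0.56598, |R|=0.56598)

Need |R(x)|<1, x<0.
x=-0.57: |R|=0.5660
|R(-3.02)|=1.4155 |R(-2.77)|=0.9772 |R(-1.06)|=0.3559
Bisect:
  x_lo=-3.5474 |R|=2.9027  x_hi=-0.1876 |R|=0.8289
  mid=-1.86750 |R|=0.29757 →hi
  mid=-2.70744 |R|=0.88883 →hi
  mid=-3.12741 |R|=1.65081 →lo
  mid=-2.91742 |R|=1.21819 →lo
  mid=-2.81243 |R|=1.04169 →lo
  mid=-2.75994 |R|=0.96244 →hi
  mid=-2.78618 |R|=1.00134 →lo
  mid=-2.77306 |R|=0.98171 →hi
  ...
  [-2.78536,-2.78516] ⇒ x*=-2.7853
Stable set (-2.7853, 0).

(-2.7853, 0).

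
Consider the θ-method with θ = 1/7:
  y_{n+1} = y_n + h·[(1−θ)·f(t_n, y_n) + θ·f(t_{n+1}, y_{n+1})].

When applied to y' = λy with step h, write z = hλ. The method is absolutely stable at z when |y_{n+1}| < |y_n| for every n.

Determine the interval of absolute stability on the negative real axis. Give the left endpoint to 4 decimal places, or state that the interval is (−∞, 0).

With y'=λy (z=hλ):
  y_{n+1} = y_n + z·[6/7·y_n + 1/7·y_{n+1}] ⇒ (1 − 1/7z)y_{n+1} = (1 + 6/7z)y_n
  R(z) = (1 + 6/7z)/(1 − 1/7z).

Boundary: |R(x)|=1, x<0.
x=-0.46: |R|=0.5684
R=−1: 1+6/7x = −1+1/7x ⇒ -5/7x=2 ⇒ x=2/(-5/7)=-2.8000
Confirm numerically:
  x=-2.393: |R|=0.78335 <1
  x=-2.178: |R|=0.66115 <1
  x=-1.836: |R|=0.45450 <1
  x=-2.845: |R|=1.02285 >1
  x=-2.839: |R|=1.01982 >1
So |R|<1 on (-2.8000, 0).

(-2.8000, 0).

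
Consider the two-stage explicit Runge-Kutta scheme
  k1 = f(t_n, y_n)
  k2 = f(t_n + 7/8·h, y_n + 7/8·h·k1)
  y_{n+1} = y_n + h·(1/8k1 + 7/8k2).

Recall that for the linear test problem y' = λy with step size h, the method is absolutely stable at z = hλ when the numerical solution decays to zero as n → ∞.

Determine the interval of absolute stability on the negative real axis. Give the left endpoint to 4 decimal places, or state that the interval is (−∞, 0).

z∈(-1.3061,0).

Test eqn y'=λy, z=hλ:
  k1=λy_n ⇒ h·k1=z·y_n;  k2=λ(1+7/8z)y_n ⇒ h·k2=z(1+7/8z)y_n
  y_{n+1}/y_n = 1 + 1/8z + 7/8z(1+7/8z) = 1 + z + 49/64z²
  so R(z) = 1 + z + 49/64z².

Boundary: |R(x)|=1, x<0.
x=-0.53: |R|=0.6851
R=1: x+49/64x²=0 ⇒ x=−64/49=-1.3061; min R=1−1/(4·49/64)=0.6735>−1
Confirm numerically:
  x=-1.187: |R|=0.89174 <1
  x=-0.915: |R|=0.72600 <1
  x=-0.780: |R|=0.68581 <1
  x=-0.665: |R|=0.67358 <1
  x=-1.533: |R|=1.26629 >1
  x=-1.531: |R|=1.26360 >1
  x=-1.485: |R|=1.20338 >1
Interval (-1.3061, 0).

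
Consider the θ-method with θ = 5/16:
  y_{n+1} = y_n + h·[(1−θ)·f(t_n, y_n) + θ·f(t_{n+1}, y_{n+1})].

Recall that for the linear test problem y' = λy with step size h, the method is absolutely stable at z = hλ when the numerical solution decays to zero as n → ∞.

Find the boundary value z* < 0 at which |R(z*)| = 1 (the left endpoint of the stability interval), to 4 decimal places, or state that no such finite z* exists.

z* = -5.3333.

On y'=λy, z=hλ:
  y_{n+1} = y_n + z·[11/16·y_n + 5/16·y_{n+1}] ⇒ (1 − 5/16z)y_{n+1} = (1 + 11/16z)y_n
  ⇒ R(z) = (1 + 11/16z)/(1 − 5/16z).

Need |R(x)|<1, x<0.
x=-0.87: |R|=0.3160
R=−1: 1+11/16x = −1+5/16x ⇒ -3/8x=2 ⇒ x=2/(-3/8)=-5.3333
Confirm numerically:
  x=-4.939: |R|=0.94186 <1
  x=-4.702: |R|=0.90413 <1
  x=-4.124: |R|=0.80186 <1
  x=-2.727: |R|=0.47231 <1
  x=-5.851: |R|=1.06863 >1
  x=-5.652: |R|=1.04320 >1
Interval (-5.3333, 0).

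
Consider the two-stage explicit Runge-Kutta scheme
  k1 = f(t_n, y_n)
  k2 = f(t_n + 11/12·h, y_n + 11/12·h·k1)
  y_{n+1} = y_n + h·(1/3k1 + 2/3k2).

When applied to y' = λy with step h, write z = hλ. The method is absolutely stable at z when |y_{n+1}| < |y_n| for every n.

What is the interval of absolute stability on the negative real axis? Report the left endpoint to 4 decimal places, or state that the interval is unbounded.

(-1.6364, 0).

Set f=λy, z=hλ:
  k1=λy_n ⇒ h·k1=z·y_n;  k2=λ(1+11/12z)y_n ⇒ h·k2=z(1+11/12z)y_n
  y_{n+1}/y_n = 1 + 1/3z + 2/3z(1+11/12z) = 1 + z + 11/18z²
  R(z) = 1 + z + 11/18z².

Find x<0 with |R(x)|<1.
x=-0.32: |R|=0.7426
R=1: x+11/18x²=0 ⇒ x=−18/11=-1.6364; min R=1−1/(4·11/18)=0.5909>−1
Confirm numerically:
  x=-1.485: |R|=0.86264 <1
  x=-1.417: |R|=0.81004 <1
  x=-0.741: |R|=0.59455 <1
  x=-0.687: |R|=0.60143 <1
  x=-1.809: |R|=1.19085 >1
  x=-1.803: |R|=1.18361 >1
  x=-1.728: |R|=1.09677 >1
So |R|<1 on (-1.6364, 0).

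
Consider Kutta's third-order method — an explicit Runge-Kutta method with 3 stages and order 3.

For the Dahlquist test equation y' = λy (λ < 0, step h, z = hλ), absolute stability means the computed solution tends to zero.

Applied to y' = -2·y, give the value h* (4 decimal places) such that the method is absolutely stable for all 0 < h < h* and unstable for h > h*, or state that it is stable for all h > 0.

(-2.5127,0); λ=-2 ⇒ h* = 1.2564.

Set f=λy, z=hλ:
  order 3, 3-stage ⇒ R(z)=1+z+z^2/2+z^3/6
  (e.g. R(-1.27)=0.19505, |R|=0.19505)

Boundary: |R(x)|=1, x<0.
x=-1.27: |R|=0.1951
|R(-2.19)|=0.5425 |R(-1.98)|=0.3135 |R(-1.37)|=0.1399
Bisect:
  x_lo=-2.8869 |R|=1.7298  x_hi=-0.0874 |R|=0.9163
  mid=-1.48715 |R|=0.07049 →hi
  mid=-2.18702 |R|=0.53894 →hi
  mid=-2.53696 |R|=1.04026 →lo
  mid=-2.36199 |R|=0.76875 →hi
  mid=-2.44948 |R|=0.89896 →hi
  mid=-2.49322 |R|=0.96818 →hi
  mid=-2.51509 |R|=1.00386 →lo
  ...
  [-2.51287,-2.51270] ⇒ x*=-2.5127
Stable set (-2.5127, 0).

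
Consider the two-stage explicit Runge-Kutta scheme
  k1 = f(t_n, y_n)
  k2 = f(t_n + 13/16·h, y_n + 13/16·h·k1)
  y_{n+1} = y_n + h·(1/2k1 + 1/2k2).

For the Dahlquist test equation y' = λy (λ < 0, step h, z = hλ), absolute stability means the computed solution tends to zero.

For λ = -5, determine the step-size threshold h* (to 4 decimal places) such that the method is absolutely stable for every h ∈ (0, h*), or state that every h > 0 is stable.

On y'=λy, z=hλ:
  k1=λy_n ⇒ h·k1=z·y_n;  k2=λ(1+13/16z)y_n ⇒ h·k2=z(1+13/16z)y_n
  y_{n+1}/y_n = 1 + 1/2z + 1/2z(1+13/16z) = 1 + z + 13/32z²
  R(z) = 1 + z + 13/32z².

Find x<0 with |R(x)|<1.
x=-0.63: |R|=0.5312
R=1: x+13/32x²=0 ⇒ x=−32/13=-2.4615; min R=1−1/(4·13/32)=0.3846>−1
Confirm numerically:
  x=-2.230: |R|=0.79024 <1
  x=-2.211: |R|=0.77496 <1
  x=-2.013: |R|=0.63319 <1
  x=-1.467: |R|=0.40729 <1
  x=-2.739: |R|=1.30874 >1
  x=-2.686: |R|=1.24493 >1
So |R|<1 on (-2.4615, 0).

(-2.4615,0); λ=-5 ⇒ h* = (32/13)/5 = 0.4923.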